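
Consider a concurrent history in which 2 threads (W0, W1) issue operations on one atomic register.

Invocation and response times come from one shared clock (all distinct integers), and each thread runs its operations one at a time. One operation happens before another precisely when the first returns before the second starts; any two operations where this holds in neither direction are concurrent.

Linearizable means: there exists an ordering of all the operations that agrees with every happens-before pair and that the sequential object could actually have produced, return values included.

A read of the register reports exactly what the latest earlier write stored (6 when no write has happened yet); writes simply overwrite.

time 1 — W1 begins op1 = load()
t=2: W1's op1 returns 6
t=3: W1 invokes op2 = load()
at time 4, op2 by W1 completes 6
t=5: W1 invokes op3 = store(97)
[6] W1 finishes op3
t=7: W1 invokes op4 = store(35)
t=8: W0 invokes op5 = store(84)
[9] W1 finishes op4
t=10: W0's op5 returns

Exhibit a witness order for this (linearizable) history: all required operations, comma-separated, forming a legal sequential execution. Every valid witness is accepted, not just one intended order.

op1, op2, op3, op4, op5

after step 1 (op1 load() → 6): value 6
after step 2 (op2 load() → 6): value 6
after step 3 (op3 store(97)): value 97
after step 4 (op4 store(35)): value 35
after step 5 (op5 store(84)): value 84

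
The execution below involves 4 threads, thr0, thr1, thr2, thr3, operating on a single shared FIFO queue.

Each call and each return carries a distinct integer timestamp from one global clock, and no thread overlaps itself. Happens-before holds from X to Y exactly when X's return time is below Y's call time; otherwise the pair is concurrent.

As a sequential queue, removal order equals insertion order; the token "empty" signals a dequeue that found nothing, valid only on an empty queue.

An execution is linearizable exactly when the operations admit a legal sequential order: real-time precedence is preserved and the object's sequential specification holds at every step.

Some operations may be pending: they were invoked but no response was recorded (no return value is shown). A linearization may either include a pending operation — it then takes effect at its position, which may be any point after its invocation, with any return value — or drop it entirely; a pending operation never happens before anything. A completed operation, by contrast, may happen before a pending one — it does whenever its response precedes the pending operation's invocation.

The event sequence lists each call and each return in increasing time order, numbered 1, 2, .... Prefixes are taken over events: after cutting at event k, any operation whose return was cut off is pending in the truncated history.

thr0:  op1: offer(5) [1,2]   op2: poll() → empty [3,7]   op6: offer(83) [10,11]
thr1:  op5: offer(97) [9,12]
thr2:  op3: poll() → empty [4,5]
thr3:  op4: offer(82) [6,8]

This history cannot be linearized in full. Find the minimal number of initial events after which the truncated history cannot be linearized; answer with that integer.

7

a valid linearization of events 1..6 exists, for instance op1, op2, op3:
1. op1 offer(5), leaving queue <5>
2. op2 poll() (pending, included), leaving queue <>
3. op3 poll() → empty, leaving queue <>
at event 7 (op2's time-7 response) nothing linearizes any more
every completion of the 1 pending operation (op4) was checked; none linearizes
one such order, op1, op2, op3 (pending dropped), breaks at step 2 where op2 poll() → empty is illegal
one such order, op1, op3, op2 (pending dropped), breaks at step 2 where op3 poll() → empty is illegal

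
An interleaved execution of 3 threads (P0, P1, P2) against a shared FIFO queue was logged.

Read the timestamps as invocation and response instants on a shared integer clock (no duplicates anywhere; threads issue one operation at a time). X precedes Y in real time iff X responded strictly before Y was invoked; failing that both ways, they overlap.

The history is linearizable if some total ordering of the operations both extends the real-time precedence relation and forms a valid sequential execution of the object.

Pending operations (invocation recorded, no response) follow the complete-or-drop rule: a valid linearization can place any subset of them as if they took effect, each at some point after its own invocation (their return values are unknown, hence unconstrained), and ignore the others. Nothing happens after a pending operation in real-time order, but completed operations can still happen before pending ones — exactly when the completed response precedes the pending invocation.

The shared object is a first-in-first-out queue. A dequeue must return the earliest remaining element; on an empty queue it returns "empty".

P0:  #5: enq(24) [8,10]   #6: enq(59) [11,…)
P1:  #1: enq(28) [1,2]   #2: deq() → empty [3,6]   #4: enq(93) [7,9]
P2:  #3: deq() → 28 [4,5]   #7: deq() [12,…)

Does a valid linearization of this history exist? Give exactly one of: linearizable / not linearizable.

a witness: #1, #3, #2, #4, #5
1. #1 enq(28), leaving queue <28>
2. #3 deq() → 28, leaving queue <>
3. #2 deq() → empty, leaving queue <>
4. #4 enq(93), leaving queue <93>
5. #5 enq(24), leaving queue <93,24>

linearizable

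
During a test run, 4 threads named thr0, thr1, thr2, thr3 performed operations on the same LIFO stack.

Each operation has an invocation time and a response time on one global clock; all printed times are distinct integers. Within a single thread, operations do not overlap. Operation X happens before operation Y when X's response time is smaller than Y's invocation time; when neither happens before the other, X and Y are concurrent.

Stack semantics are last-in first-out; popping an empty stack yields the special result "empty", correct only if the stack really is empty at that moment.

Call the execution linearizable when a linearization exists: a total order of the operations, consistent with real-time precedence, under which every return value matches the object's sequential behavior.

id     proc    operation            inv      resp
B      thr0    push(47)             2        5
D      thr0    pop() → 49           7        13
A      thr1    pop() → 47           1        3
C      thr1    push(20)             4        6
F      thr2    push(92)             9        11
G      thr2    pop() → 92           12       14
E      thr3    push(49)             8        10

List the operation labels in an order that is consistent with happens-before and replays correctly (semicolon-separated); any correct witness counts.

B; A; C; E; D; F; G

1. B push(47), leaving stack <47>
2. A pop() → 47, leaving stack <>
3. C push(20), leaving stack <20>
4. E push(49), leaving stack <20,49>
5. D pop() → 49, leaving stack <20>
6. F push(92), leaving stack <20,92>
7. G pop() → 92, leaving stack <20>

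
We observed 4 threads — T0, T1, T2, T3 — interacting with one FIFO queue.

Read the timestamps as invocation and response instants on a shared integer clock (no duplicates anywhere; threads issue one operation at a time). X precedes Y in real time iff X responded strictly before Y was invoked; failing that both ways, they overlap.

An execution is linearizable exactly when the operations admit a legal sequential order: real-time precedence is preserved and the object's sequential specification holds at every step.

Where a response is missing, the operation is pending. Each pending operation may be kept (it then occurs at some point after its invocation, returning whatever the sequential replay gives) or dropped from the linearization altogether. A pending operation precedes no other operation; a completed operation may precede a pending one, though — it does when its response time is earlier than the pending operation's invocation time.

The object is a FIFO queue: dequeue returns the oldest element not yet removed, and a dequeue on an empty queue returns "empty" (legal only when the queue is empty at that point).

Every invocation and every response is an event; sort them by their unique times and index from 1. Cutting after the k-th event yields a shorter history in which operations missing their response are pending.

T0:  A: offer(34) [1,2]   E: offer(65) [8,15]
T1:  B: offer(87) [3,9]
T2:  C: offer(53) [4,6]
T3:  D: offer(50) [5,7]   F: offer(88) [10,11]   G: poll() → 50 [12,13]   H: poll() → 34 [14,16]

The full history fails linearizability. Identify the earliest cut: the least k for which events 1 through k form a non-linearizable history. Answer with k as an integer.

events 1..12 are linearizable; a witness order is A, B, C, D, E, F:
step 1: A offer(34) — queue <34>
step 2: B offer(87) — queue <34,87>
step 3: C offer(53) — queue <34,87,53>
step 4: D offer(50) — queue <34,87,53,50>
step 5: E offer(65) (pending, included) — queue <34,87,53,50,65>
step 6: F offer(88) — queue <34,87,53,50,65,88>
event 13 — G's response, time 13 — after it, nothing linearizes
no completion choice of the 1 pending operation (E) rescues it — every subset was tried
e.g. A, B, C, D, F, G (pending dropped): illegal at step 6, since G poll() → 50 cannot apply there
e.g. A, B, D, C, F, G (pending dropped): illegal at step 6, since G poll() → 50 cannot apply there

13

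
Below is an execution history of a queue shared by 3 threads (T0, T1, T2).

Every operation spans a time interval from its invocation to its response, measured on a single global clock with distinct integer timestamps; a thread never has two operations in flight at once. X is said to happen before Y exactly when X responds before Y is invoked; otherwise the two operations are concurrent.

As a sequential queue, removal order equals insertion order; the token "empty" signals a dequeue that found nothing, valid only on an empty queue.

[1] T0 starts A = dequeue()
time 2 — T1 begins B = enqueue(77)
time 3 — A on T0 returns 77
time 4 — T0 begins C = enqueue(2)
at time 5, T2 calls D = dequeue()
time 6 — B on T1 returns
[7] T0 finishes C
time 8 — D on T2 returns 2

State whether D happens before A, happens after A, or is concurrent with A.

after

D spans [5,8], A spans [1,3]
resp(A)=3 < inv(D)=5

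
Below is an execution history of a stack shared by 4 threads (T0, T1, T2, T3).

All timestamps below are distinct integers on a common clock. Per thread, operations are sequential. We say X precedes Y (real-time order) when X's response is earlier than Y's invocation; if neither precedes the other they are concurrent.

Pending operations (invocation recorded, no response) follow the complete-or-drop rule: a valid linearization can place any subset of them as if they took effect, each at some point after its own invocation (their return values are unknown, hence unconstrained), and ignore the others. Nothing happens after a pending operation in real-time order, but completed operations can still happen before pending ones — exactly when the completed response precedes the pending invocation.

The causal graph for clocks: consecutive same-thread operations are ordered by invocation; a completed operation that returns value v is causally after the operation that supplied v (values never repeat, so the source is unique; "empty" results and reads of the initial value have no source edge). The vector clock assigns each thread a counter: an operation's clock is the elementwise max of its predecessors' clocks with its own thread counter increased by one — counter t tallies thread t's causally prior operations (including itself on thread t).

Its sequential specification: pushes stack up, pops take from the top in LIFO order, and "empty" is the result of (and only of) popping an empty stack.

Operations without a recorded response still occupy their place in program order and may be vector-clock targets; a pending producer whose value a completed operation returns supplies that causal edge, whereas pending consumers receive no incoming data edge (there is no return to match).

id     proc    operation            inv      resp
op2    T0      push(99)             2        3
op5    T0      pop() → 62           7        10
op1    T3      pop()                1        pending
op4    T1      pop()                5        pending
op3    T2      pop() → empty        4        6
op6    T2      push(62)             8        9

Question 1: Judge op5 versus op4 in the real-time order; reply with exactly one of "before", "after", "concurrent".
op5 spans [7,10], op4 spans [5,…)
the intervals overlap in both directions

concurrent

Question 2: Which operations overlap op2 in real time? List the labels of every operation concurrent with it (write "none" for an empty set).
op2 runs from 2 to 3; window-overlapping ops are concurrent
op1 [1,…): concurrent
op3 [4,6]: after
op4 [5,…): after
op5 [7,10]: after
op6 [8,9]: after

op1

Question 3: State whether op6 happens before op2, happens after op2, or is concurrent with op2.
op6 spans [8,9], op2 spans [2,3]
resp(op2)=3 < inv(op6)=8

after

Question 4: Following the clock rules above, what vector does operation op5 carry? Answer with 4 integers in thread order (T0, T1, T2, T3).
no predecessors for op1 (invoked 1): T3 increments from zero → (0, 0, 0, 1)
no predecessors for op3 (invoked 4): T2 increments from zero → (0, 0, 1, 0)
no predecessors for op4 (invoked 5): T1 increments from zero → (0, 1, 0, 0)
no predecessors for op2 (invoked 2): T0 increments from zero → (1, 0, 0, 0)
VC(op6, invoked at 8): max of VC(op3)=(0, 0, 1, 0), then +1 on thread T2 → (0, 0, 2, 0)
VC(op5, invoked at 7): max of VC(op2)=(1, 0, 0, 0), VC(op6)=(0, 0, 2, 0), then +1 on thread T0 → (2, 0, 2, 0)
target: VC(op5) = (2, 0, 2, 0)

(2, 0, 2, 0)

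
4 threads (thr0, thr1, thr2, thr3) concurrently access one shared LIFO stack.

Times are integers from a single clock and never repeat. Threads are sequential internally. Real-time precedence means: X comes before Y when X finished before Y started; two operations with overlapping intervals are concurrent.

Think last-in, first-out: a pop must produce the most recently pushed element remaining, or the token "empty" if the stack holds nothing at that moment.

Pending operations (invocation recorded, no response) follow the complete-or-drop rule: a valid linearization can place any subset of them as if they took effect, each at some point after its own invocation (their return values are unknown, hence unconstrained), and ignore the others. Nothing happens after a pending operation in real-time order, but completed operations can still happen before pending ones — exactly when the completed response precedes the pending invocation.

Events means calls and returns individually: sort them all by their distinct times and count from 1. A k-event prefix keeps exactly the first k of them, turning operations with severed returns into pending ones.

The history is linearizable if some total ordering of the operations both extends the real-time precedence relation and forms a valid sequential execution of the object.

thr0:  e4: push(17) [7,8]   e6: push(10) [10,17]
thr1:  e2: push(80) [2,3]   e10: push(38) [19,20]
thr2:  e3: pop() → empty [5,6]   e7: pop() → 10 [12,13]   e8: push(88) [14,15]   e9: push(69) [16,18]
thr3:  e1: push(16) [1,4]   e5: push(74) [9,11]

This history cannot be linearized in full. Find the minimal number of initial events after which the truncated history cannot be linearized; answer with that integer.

a valid linearization of events 1..5 exists, for instance e1, e2:
after step 1 (e1 push(16)): stack <16>
after step 2 (e2 push(80)): stack <16,80>
once event 6 joins (e3's response, time 6), exhaustive search finds no witness
take e1, e2, e3: step 3 already fails, because e3 pop() → empty cannot occur there
take e2, e1, e3: step 3 already fails, because e3 pop() → empty cannot occur there

6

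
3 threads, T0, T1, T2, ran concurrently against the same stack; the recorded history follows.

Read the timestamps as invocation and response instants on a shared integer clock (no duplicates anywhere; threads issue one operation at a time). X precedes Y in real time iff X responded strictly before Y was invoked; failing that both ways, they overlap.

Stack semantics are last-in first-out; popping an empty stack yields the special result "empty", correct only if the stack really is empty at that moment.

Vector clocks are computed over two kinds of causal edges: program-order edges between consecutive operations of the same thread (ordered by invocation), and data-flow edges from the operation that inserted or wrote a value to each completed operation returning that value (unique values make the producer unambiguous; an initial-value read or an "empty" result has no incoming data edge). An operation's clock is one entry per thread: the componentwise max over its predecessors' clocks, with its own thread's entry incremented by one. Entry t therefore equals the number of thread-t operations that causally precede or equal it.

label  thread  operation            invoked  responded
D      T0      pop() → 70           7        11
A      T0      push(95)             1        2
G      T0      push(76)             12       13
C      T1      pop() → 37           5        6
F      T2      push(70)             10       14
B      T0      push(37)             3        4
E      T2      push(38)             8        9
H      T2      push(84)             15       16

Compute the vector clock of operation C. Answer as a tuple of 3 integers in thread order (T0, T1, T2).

(2, 1, 0)

E, invoked 8, has no incoming edges; only T2's bump applies → (0, 0, 1)
A, invoked 1, has no incoming edges; only T0's bump applies → (1, 0, 0)
invoked at 10, F merges VC(E)=(0, 0, 1) and bumps T2's slot → (0, 0, 2)
invoked at 3, B merges VC(A)=(1, 0, 0) and bumps T0's slot → (2, 0, 0)
invoked at 15, H merges VC(F)=(0, 0, 2) and bumps T2's slot → (0, 0, 3)
invoked at 5, C merges VC(B)=(2, 0, 0) and bumps T1's slot → (2, 1, 0)
invoked at 7, D merges VC(B)=(2, 0, 0), VC(F)=(0, 0, 2) and bumps T0's slot → (3, 0, 2)
invoked at 12, G merges VC(D)=(3, 0, 2) and bumps T0's slot → (4, 0, 2)
target: VC(C) = (2, 1, 0)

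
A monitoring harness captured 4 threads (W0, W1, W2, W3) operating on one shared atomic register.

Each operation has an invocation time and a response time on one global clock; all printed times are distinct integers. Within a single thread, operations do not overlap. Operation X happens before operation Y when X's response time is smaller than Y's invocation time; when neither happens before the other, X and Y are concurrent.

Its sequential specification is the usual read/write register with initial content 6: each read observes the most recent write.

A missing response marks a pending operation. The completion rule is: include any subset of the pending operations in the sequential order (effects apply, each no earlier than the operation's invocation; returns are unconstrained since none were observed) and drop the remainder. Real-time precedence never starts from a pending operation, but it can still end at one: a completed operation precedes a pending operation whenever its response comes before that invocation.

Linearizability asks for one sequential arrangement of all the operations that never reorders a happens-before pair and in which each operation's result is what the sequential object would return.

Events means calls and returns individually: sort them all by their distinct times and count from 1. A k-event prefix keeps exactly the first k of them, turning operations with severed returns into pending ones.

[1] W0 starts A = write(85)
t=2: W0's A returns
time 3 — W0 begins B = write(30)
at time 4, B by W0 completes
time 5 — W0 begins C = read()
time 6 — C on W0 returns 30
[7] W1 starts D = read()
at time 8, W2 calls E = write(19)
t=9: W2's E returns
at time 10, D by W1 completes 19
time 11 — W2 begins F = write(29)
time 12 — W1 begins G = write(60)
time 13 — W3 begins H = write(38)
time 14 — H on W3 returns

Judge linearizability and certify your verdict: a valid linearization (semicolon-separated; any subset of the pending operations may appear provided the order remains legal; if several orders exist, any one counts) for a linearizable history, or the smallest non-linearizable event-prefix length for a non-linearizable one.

linearizable — witness: A; B; C; E; D; F; G; H

after step 1 (A write(85)): value 85
after step 2 (B write(30)): value 30
after step 3 (C read() → 30): value 30
after step 4 (E write(19)): value 19
after step 5 (D read() → 19): value 19
after step 6 (F write(29) (pending, included)): value 29
after step 7 (G write(60) (pending, included)): value 60
after step 8 (H write(38)): value 38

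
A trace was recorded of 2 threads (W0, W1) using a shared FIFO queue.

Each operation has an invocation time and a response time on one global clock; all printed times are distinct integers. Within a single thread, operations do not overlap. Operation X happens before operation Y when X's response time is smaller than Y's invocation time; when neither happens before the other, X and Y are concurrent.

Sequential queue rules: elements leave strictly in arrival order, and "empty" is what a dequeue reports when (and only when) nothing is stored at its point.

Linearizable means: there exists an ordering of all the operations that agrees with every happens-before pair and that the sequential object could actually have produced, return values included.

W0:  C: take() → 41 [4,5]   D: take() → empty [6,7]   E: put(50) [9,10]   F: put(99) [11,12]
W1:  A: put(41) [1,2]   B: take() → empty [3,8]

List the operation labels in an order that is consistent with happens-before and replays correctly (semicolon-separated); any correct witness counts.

A; C; B; D; E; F

1. A put(41), leaving queue <41>
2. C take() → 41, leaving queue <>
3. B take() → empty, leaving queue <>
4. D take() → empty, leaving queue <>
5. E put(50), leaving queue <50>
6. F put(99), leaving queue <50,99>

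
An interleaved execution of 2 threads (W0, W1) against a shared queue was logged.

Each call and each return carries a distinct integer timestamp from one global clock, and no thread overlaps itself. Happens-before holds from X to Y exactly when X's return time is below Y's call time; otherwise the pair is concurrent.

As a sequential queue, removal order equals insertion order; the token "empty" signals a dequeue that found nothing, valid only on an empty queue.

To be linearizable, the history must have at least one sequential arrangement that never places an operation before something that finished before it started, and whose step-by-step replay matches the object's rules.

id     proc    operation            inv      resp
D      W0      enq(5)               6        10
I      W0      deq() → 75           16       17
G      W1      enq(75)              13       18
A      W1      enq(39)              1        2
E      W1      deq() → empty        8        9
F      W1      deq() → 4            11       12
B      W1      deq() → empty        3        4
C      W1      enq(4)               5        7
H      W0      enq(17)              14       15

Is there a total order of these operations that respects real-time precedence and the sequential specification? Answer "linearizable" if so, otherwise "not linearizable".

the violation lands at event 4, B's response at time 4: events 1..3 linearize, events 1..4 do not
exactly one order of the 2 completed ops respects real time; the queue replay fails
take A, B: step 2 already fails, because B deq() → empty cannot occur there

not linearizable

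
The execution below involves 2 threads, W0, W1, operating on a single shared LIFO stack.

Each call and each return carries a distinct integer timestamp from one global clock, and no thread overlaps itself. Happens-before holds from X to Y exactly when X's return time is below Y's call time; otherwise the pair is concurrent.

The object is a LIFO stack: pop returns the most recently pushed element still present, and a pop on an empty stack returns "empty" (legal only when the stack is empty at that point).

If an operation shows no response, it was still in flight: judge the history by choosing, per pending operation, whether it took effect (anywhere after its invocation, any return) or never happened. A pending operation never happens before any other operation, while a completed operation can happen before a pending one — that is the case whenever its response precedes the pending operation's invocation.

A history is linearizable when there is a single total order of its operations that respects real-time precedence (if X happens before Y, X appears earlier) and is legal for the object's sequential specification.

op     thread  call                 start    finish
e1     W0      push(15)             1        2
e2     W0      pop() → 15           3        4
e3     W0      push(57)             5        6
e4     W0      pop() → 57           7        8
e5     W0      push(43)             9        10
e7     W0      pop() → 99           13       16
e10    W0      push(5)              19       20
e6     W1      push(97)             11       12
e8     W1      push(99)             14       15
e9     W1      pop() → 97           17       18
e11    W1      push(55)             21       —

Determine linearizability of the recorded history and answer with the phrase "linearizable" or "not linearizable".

linearizable

a witness: e1, e2, e3, e4, e5, e6, e8, e7, e9, e10
step 1: e1 push(15) — stack <15>
step 2: e2 pop() → 15 — stack <>
step 3: e3 push(57) — stack <57>
step 4: e4 pop() → 57 — stack <>
step 5: e5 push(43) — stack <43>
step 6: e6 push(97) — stack <43,97>
step 7: e8 push(99) — stack <43,97,99>
step 8: e7 pop() → 99 — stack <43,97>
step 9: e9 pop() → 97 — stack <43>
step 10: e10 push(5) — stack <43,5>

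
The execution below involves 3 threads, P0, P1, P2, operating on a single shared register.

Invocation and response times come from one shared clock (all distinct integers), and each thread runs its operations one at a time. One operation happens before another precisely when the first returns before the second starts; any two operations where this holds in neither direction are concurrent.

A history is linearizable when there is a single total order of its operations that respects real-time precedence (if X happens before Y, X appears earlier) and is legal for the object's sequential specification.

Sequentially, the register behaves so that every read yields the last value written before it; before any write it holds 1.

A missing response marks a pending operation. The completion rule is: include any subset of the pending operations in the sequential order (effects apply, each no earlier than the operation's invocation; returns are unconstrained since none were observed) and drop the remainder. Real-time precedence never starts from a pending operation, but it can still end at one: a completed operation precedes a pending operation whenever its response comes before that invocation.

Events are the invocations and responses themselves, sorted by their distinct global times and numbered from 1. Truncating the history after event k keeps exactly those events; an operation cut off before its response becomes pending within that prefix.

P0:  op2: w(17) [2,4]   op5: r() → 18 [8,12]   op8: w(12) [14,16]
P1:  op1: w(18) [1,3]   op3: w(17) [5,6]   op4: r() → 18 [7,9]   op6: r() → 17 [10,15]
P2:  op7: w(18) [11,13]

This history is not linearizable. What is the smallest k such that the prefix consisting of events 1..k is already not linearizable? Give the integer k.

events 1..8 are linearizable, e.g. via op1, op2, op3:
1. op1 w(18), leaving value 18
2. op2 w(17), leaving value 17
3. op3 w(17), leaving value 17
at event 9 (op4's time-9 response) nothing linearizes any more
no completion choice of the 1 pending operation (op5) rescues it — every subset was tried
for example op1, op2, op3, op4 (pending dropped) fails at step 4: op4 r() → 18 is not legal there
for example op2, op1, op3, op4 (pending dropped) fails at step 4: op4 r() → 18 is not legal there

9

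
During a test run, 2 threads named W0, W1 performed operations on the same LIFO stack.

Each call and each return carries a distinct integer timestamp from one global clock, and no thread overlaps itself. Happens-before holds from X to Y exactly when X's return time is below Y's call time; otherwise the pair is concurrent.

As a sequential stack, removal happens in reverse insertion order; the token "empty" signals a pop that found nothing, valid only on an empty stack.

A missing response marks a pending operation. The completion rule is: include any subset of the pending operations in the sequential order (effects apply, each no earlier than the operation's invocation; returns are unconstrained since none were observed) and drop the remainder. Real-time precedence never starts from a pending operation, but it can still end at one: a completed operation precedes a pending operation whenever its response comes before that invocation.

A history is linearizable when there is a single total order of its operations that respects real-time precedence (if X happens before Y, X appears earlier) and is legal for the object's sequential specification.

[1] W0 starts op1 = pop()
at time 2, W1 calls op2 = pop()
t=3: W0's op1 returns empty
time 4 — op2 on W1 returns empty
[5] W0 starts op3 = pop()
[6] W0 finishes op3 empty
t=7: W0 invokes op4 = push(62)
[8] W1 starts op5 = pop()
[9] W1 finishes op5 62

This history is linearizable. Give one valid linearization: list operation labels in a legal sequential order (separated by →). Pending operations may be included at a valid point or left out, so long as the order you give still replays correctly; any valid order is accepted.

op1 → op2 → op3 → op4 → op5

step 1: op1 pop() → empty — stack <>
step 2: op2 pop() → empty — stack <>
step 3: op3 pop() → empty — stack <>
step 4: op4 push(62) (pending, included) — stack <62>
step 5: op5 pop() → 62 — stack <>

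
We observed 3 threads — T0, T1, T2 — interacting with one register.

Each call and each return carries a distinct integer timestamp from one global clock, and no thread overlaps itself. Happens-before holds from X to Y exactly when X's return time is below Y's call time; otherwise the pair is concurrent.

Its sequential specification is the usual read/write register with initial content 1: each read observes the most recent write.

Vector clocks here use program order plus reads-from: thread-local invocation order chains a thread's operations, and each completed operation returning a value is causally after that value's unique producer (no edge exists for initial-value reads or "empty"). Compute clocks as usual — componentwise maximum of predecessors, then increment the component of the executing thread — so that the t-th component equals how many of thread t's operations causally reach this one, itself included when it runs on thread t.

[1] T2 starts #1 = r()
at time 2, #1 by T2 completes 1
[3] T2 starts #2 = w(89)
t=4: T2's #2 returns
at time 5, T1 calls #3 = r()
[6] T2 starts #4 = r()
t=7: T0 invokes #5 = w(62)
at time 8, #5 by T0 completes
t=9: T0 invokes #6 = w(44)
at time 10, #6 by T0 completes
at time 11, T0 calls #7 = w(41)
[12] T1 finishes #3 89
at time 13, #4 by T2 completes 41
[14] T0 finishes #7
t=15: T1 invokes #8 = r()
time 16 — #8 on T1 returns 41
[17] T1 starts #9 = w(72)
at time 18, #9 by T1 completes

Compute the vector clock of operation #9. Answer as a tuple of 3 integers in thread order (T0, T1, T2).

(3, 3, 2)

invoked at 1, #1 has no predecessors; its own T2 bump gives (0, 0, 1)
invoked at 7, #5 has no predecessors; its own T0 bump gives (1, 0, 0)
#2, invoked 3, takes VC(#1)=(0, 0, 1) under max, adds 1 for T2 → (0, 0, 2)
#6, invoked 9, takes VC(#5)=(1, 0, 0) under max, adds 1 for T0 → (2, 0, 0)
#3, invoked 5, takes VC(#2)=(0, 0, 2) under max, adds 1 for T1 → (0, 1, 2)
#7, invoked 11, takes VC(#6)=(2, 0, 0) under max, adds 1 for T0 → (3, 0, 0)
#4, invoked 6, takes VC(#2)=(0, 0, 2), VC(#7)=(3, 0, 0) under max, adds 1 for T2 → (3, 0, 3)
#8, invoked 15, takes VC(#3)=(0, 1, 2), VC(#7)=(3, 0, 0) under max, adds 1 for T1 → (3, 2, 2)
#9, invoked 17, takes VC(#8)=(3, 2, 2) under max, adds 1 for T1 → (3, 3, 2)
target: VC(#9) = (3, 3, 2)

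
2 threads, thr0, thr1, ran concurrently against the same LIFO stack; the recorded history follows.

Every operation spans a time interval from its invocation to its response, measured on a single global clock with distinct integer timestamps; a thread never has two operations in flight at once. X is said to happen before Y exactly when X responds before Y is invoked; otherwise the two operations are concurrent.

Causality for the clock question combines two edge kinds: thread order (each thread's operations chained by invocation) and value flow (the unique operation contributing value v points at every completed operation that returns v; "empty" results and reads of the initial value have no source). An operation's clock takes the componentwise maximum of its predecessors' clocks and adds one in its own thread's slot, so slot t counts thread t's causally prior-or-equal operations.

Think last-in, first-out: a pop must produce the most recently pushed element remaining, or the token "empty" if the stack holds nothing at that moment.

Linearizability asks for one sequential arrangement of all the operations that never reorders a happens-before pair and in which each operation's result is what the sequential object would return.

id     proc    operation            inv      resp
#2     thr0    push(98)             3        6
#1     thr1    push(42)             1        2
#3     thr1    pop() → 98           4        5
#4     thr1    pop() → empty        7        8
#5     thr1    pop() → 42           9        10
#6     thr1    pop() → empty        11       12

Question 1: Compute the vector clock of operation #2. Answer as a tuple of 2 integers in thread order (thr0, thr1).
Answer: (1, 0)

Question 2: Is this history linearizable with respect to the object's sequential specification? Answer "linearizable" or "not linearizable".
already the first 8 events (up to #4's response at time 8) admit no linearization; the first 7 still do
no legal order exists: 2 real-time-consistent candidates over 4 completed LIFO stack operations, all rejected
sample order #1, #2, #3, #4 stalls at step 4 — #4 pop() → empty has no legal effect
sample order #1, #3, #2, #4 stalls at step 2 — #3 pop() → 98 has no legal effect

not linearizable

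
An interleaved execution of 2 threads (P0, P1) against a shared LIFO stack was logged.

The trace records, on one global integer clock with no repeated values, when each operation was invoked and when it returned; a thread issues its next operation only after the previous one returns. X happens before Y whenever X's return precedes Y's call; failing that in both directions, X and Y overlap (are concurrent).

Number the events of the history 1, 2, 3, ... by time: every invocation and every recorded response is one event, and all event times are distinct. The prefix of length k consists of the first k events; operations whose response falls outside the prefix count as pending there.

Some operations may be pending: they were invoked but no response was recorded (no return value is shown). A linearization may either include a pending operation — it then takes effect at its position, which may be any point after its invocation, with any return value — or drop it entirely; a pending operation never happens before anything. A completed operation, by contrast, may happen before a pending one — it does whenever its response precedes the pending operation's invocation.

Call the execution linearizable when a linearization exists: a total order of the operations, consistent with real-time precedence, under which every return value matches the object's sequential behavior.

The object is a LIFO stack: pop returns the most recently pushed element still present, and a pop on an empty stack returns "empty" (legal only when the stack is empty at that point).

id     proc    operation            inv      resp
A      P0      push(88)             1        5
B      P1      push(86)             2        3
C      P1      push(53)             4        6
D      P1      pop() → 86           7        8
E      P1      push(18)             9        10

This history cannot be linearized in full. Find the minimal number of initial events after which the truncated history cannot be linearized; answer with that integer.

8

events 1..7 are still linearizable — one witness is A, B, C:
1. A push(88), leaving stack <88>
2. B push(86), leaving stack <88,86>
3. C push(53), leaving stack <88,86,53>
event 8 — D's response, time 8 — after it, nothing linearizes
for example A, B, C, D fails at step 4: D pop() → 86 is not legal there
for example B, A, C, D fails at step 4: D pop() → 86 is not legal there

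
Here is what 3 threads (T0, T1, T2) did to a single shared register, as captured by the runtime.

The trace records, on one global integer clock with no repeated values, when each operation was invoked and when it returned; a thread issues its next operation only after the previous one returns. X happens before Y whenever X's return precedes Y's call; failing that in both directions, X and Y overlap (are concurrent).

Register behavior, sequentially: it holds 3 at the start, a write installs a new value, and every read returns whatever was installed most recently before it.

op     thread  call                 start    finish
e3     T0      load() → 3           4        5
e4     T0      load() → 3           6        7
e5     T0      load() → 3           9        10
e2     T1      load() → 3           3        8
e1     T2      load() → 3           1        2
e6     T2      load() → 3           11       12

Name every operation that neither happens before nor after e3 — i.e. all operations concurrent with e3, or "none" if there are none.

e2

e3 spans [4,5]: anything still running between times 4 and 5 counts as concurrent
e1 [1,2]: before
e2 [3,8]: concurrent
e4 [6,7]: after
e5 [9,10]: after
e6 [11,12]: after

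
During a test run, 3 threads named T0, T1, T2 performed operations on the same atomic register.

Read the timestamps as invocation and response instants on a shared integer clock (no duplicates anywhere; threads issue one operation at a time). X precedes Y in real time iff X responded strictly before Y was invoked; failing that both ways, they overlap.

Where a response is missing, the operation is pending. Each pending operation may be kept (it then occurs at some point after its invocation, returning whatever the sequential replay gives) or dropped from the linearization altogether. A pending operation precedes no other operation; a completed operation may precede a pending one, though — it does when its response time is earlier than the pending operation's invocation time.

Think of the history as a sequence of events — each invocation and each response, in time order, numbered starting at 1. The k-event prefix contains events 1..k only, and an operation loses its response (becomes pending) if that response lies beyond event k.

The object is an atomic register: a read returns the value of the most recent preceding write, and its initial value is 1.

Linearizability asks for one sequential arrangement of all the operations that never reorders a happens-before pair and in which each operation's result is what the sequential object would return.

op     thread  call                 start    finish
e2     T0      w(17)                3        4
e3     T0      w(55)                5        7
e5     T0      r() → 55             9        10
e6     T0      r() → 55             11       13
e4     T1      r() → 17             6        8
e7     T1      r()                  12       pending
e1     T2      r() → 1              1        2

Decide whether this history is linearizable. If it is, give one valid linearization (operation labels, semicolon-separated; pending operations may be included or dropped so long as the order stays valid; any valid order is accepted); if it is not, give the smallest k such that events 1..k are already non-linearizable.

after step 1 (e1 r() → 1): value 1
after step 2 (e2 w(17)): value 17
after step 3 (e4 r() → 17): value 17
after step 4 (e3 w(55)): value 55
after step 5 (e5 r() → 55): value 55
after step 6 (e6 r() → 55): value 55

linearizable — witness: e1; e2; e4; e3; e5; e6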